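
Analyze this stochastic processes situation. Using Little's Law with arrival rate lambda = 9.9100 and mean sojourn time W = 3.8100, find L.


Little's Law: L = lambda * W
= 9.9100 * 3.8100
= 37.7571

37.7571


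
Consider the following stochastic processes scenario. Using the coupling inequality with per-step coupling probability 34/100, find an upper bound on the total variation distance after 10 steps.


TV distance bound <= (1-delta)^n
= (1 - 0.3400)^10
= 0.6600^10
= 0.0157

0.0157


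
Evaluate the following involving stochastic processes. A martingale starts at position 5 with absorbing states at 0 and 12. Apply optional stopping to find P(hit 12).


By optional stopping theorem: E(M at tau) = M(0) = 5
P(hit 12)*12 + P(hit 0)*0 = 5
P(hit 12) = (5 - 0)/(12 - 0) = 5/12 = 0.4167

0.4167


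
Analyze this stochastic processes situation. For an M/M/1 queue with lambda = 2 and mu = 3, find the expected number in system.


rho = 2/3 = 0.6667
L = rho/(1-rho)
= 0.6667/0.3333
= 2.0000

2.0000


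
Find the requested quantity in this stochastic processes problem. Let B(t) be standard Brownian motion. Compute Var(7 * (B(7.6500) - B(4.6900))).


Var(alpha*(B(t)-B(s))) = alpha^2 * (t-s)
= 7^2 * (7.6500 - 4.6900)
= 49 * 2.9600
= 145.0400

145.0400


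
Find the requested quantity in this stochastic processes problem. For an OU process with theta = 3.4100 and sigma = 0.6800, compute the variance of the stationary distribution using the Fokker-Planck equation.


Stationary variance = sigma^2 / (2*theta)
= 0.6800^2 / (2*3.4100)
= 0.4624 / 6.8200
= 0.0678

0.0678


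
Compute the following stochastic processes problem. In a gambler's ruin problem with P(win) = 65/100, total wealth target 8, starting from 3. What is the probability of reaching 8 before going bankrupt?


Gambler's ruin formula:
r = q/p = 0.3500/0.6500 = 0.5385
P(win) = (1 - r^i)/(1 - r^N)
= (1 - 0.5385^3)/(1 - 0.5385^8)
= 0.8499

0.8499


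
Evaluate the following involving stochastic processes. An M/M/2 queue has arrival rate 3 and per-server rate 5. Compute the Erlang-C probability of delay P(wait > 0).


a = lambda/mu = 0.6000
rho = a/c = 0.3000
Erlang-C formula applied:
C(c,a) = 0.1385

0.1385


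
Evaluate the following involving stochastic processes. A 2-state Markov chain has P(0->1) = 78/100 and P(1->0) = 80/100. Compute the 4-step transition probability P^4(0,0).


Computing P^4 by matrix multiplication.
P = [[0.2200, 0.7800], [0.8000, 0.2000]]
After raising P to the power 4:
P^4(0,0) = 0.5622

0.5622


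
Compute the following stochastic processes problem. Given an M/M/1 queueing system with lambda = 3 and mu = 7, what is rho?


rho = lambda/mu
= 3/7
= 0.4286

0.4286


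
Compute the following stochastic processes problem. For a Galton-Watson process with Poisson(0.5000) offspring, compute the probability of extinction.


Since mu = 0.5000 <= 1, extinction probability = 1.

1.0000


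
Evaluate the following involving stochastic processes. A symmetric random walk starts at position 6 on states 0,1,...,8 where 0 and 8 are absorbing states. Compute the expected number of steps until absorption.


For symmetric RW on 0,...,N with absorbing barriers, E(i) = i*(N-i)
E(6) = 6 * 2 = 12

12


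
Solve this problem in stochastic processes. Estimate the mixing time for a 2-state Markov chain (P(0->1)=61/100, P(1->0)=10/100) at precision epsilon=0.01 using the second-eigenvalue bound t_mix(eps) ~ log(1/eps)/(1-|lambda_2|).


lambda_2 = |1 - p01 - p10| = |1 - 0.6100 - 0.1000| = 0.2900
t_mix ~ log(1/eps)/(1 - |lambda_2|)
= log(100)/(1 - 0.2900) = 4.6052/0.7100
= 6.4862

6.4862


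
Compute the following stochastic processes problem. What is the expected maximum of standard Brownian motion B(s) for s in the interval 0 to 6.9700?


E(max B(s)) = sqrt(2t/pi)
= sqrt(2*6.9700/pi)
= sqrt(4.4372)
= 2.1065

2.1065


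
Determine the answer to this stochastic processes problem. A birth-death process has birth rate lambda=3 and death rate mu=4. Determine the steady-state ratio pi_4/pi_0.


For birth-death process, pi_n/pi_0 = (lambda/mu)^n
= (3/4)^4
= 0.3164

0.3164


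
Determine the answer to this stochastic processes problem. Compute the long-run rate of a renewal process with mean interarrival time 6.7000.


Long-run renewal rate = 1/E(X)
= 1/6.7000
= 0.1493

0.1493


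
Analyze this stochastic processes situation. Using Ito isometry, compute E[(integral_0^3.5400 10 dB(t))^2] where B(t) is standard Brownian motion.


By Ito isometry: E[(int f dB)^2] = int f^2 dt
= 10^2 * 3.5400
= 100 * 3.5400 = 354.0000

354.0000


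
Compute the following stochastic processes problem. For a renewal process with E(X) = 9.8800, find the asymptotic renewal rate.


Long-run renewal rate = 1/E(X)
= 1/9.8800
= 0.1012

0.1012


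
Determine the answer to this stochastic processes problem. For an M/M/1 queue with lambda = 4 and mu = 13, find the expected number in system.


rho = 4/13 = 0.3077
L = rho/(1-rho)
= 0.3077/0.6923
= 0.4444

0.4444


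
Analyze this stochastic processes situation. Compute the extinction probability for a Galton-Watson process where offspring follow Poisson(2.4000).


Since mu = 2.4000 > 1, extinction prob q < 1.
Solve s = exp(mu*(s-1)) iteratively.
q = 0.1214

0.1214


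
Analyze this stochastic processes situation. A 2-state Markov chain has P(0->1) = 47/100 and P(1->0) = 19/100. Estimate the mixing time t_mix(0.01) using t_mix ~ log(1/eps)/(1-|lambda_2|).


lambda_2 = |1 - p01 - p10| = |1 - 0.4700 - 0.1900| = 0.3400
t_mix ~ log(1/eps)/(1 - |lambda_2|)
= log(100)/(1 - 0.3400) = 4.6052/0.6600
= 6.9775

6.9775


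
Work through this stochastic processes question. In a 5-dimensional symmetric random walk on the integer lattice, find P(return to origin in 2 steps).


P(return in 2 steps) = P(reverse first step) = 1/(2d)
= 1/10
= 0.1000

0.1000


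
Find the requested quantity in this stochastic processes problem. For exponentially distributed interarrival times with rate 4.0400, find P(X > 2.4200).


P(X > t) = exp(-lambda * t)
= exp(-4.0400 * 2.4200)
= exp(-9.7768) = 5.6753e-05

5.6753e-05


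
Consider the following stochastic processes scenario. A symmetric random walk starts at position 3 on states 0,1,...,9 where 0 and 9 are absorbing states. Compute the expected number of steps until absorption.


For symmetric RW on 0,...,N with absorbing barriers, E(i) = i*(N-i)
E(3) = 3 * 6 = 18

18


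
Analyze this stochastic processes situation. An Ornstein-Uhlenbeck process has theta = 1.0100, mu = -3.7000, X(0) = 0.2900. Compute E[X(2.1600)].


E[X(t)] = mu + (X(0) - mu)*exp(-theta*t)
= -3.7000 + (0.2900 - -3.7000)*exp(-1.0100*2.1600)
= -3.7000 + 3.9900 * 0.1129
= -3.2497

-3.2497


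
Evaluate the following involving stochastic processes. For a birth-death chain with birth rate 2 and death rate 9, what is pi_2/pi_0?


For birth-death process, pi_n/pi_0 = (lambda/mu)^n
= (2/9)^2
= 0.0494

0.0494


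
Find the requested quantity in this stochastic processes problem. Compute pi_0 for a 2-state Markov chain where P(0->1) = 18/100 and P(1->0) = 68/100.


Stationary distribution: pi_0 = p10/(p01+p10), pi_1 = p01/(p01+p10)
p01 = 0.1800, p10 = 0.6800
pi_0 = 0.7907

0.7907


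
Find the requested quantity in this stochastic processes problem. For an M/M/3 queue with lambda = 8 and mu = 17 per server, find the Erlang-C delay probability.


a = lambda/mu = 0.4706
rho = a/c = 0.1569
Erlang-C formula applied:
C(c,a) = 0.0129

0.0129


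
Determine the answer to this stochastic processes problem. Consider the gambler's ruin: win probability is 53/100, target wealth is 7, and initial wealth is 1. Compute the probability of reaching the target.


Gambler's ruin formula:
r = q/p = 0.4700/0.5300 = 0.8868
P(win) = (1 - r^i)/(1 - r^N)
= (1 - 0.8868^1)/(1 - 0.8868^7)
= 0.1991

0.1991


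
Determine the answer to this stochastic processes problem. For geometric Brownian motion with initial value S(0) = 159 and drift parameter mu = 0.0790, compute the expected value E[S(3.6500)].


E[S(t)] = S(0) * exp(mu * t)
= 159 * exp(0.0790 * 3.6500)
= 159 * 1.3342
= 212.1416

212.1416


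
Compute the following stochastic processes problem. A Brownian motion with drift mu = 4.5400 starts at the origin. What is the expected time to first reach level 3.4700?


Expected first passage time = a/mu
= 3.4700/4.5400
= 0.7643

0.7643


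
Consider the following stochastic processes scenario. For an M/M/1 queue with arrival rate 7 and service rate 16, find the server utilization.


rho = lambda/mu
= 7/16
= 0.4375

0.4375


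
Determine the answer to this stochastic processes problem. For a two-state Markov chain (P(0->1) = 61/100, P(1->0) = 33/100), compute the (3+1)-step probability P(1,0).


P^4 = P^3 * P^1
Computing via matrix multiplication of the transition matrix.
Entry (1,0) of P^4 = 0.3511

0.3511


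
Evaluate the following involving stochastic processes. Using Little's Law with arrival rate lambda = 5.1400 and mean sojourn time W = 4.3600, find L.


Little's Law: L = lambda * W
= 5.1400 * 4.3600
= 22.4104

22.4104


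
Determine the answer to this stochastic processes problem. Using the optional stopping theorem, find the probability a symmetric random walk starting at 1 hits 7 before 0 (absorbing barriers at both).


By optional stopping theorem: E(M at tau) = M(0) = 1
P(hit 7)*7 + P(hit 0)*0 = 1
P(hit 7) = (1 - 0)/(7 - 0) = 1/7 = 0.1429

0.1429


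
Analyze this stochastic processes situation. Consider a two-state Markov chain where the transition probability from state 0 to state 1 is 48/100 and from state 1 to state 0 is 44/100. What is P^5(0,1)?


Computing P^5 by matrix multiplication.
P = [[0.5200, 0.4800], [0.4400, 0.5600]]
After raising P to the power 5:
P^5(0,1) = 0.5217

0.5217


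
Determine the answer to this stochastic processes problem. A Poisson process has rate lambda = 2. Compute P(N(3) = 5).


P(N(t)=k) = (lambda*t)^k * exp(-lambda*t) / k!
lambda*t = 6
= 6^5 * exp(-6) / 5!
= 7776 * 0.0025 / 120
= 0.1606

0.1606


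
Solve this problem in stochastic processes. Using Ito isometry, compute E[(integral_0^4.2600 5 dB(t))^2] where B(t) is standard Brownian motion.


By Ito isometry: E[(int f dB)^2] = int f^2 dt
= 5^2 * 4.2600
= 25 * 4.2600 = 106.5000

106.5000


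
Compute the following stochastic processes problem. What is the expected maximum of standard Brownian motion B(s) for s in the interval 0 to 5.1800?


E(max B(s)) = sqrt(2t/pi)
= sqrt(2*5.1800/pi)
= sqrt(3.2977)
= 1.8160

1.8160


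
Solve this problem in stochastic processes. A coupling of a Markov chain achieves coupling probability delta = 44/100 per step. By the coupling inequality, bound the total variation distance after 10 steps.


TV distance bound <= (1-delta)^n
= (1 - 0.4400)^10
= 0.5600^10
= 0.0030

0.0030


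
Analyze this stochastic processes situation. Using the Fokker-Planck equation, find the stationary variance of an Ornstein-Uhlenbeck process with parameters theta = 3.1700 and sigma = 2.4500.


Stationary variance = sigma^2 / (2*theta)
= 2.4500^2 / (2*3.1700)
= 6.0025 / 6.3400
= 0.9468

0.9468


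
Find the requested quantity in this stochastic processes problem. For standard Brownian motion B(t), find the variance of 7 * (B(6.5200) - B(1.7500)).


Var(alpha*(B(t)-B(s))) = alpha^2 * (t-s)
= 7^2 * (6.5200 - 1.7500)
= 49 * 4.7700
= 233.7300

233.7300


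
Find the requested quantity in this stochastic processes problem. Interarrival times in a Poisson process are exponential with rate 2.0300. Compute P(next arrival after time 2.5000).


P(X > t) = exp(-lambda * t)
= exp(-2.0300 * 2.5000)
= exp(-5.0750) = 0.0063

0.0063


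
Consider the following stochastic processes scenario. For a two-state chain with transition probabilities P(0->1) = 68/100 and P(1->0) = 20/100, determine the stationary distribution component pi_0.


Stationary distribution: pi_0 = p10/(p01+p10), pi_1 = p01/(p01+p10)
p01 = 0.6800, p10 = 0.2000
pi_0 = 0.2273

0.2273


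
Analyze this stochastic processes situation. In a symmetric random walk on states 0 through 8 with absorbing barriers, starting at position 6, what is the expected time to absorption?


For symmetric RW on 0,...,N with absorbing barriers, E(i) = i*(N-i)
E(6) = 6 * 2 = 12

12


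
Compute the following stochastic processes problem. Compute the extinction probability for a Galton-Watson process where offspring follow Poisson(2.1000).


Since mu = 2.1000 > 1, extinction prob q < 1.
Solve s = exp(mu*(s-1)) iteratively.
q = 0.1779

0.1779


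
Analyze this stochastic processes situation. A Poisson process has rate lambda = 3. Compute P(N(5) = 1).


P(N(t)=k) = (lambda*t)^k * exp(-lambda*t) / k!
lambda*t = 15
= 15^1 * exp(-15) / 1!
= 15 * 3.0590e-07 / 1
= 4.5885e-06

4.5885e-06


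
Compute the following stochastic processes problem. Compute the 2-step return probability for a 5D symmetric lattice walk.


P(return in 2 steps) = P(reverse first step) = 1/(2d)
= 1/10
= 0.1000

0.1000


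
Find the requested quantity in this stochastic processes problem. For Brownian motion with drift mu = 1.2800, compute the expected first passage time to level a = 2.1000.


Expected first passage time = a/mu
= 2.1000/1.2800
= 1.6406

1.6406


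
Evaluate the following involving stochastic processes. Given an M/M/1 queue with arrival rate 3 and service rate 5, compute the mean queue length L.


rho = 3/5 = 0.6000
L = rho/(1-rho)
= 0.6000/0.4000
= 1.5000

1.5000


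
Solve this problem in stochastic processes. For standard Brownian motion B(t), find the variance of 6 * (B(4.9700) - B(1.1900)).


Var(alpha*(B(t)-B(s))) = alpha^2 * (t-s)
= 6^2 * (4.9700 - 1.1900)
= 36 * 3.7800
= 136.0800

136.0800


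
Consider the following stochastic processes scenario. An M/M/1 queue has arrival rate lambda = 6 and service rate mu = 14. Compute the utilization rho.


rho = lambda/mu
= 6/14
= 0.4286

0.4286


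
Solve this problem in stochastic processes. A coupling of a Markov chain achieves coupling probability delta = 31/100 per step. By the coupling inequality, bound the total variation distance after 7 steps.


TV distance bound <= (1-delta)^n
= (1 - 0.3100)^7
= 0.6900^7
= 0.0745

0.0745


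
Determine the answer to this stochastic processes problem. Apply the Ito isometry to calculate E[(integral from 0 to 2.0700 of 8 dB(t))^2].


By Ito isometry: E[(int f dB)^2] = int f^2 dt
= 8^2 * 2.0700
= 64 * 2.0700 = 132.4800

132.4800


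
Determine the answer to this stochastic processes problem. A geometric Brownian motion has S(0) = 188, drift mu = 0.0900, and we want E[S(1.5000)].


E[S(t)] = S(0) * exp(mu * t)
= 188 * exp(0.0900 * 1.5000)
= 188 * 1.1445
= 215.1729

215.1729


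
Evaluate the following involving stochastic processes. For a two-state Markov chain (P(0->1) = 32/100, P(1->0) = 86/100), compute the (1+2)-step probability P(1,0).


P^3 = P^1 * P^2
Computing via matrix multiplication of the transition matrix.
Entry (1,0) of P^3 = 0.7331

0.7331


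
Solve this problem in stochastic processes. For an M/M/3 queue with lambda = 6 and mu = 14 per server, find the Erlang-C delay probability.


a = lambda/mu = 0.4286
rho = a/c = 0.1429
Erlang-C formula applied:
C(c,a) = 0.0100

0.0100


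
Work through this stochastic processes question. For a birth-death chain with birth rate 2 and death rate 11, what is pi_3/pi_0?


For birth-death process, pi_n/pi_0 = (lambda/mu)^n
= (2/11)^3
= 0.0060

0.0060


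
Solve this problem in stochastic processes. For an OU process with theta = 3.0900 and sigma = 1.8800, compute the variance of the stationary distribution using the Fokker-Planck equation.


Stationary variance = sigma^2 / (2*theta)
= 1.8800^2 / (2*3.0900)
= 3.5344 / 6.1800
= 0.5719

0.5719


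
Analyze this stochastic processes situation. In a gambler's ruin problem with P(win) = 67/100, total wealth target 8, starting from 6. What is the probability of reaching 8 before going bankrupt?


Gambler's ruin formula:
r = q/p = 0.3300/0.6700 = 0.4925
P(win) = (1 - r^i)/(1 - r^N)
= (1 - 0.4925^6)/(1 - 0.4925^8)
= 0.9891

0.9891


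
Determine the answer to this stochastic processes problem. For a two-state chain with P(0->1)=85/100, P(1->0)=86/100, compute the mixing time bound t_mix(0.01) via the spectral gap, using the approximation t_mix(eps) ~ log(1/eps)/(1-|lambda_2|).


lambda_2 = |1 - p01 - p10| = |1 - 0.8500 - 0.8600| = 0.7100
t_mix ~ log(1/eps)/(1 - |lambda_2|)
= log(100)/(1 - 0.7100) = 4.6052/0.2900
= 15.8799

15.8799


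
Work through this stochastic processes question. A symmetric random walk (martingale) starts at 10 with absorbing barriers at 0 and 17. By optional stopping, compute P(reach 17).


By optional stopping theorem: E(M at tau) = M(0) = 10
P(hit 17)*17 + P(hit 0)*0 = 10
P(hit 17) = (10 - 0)/(17 - 0) = 10/17 = 0.5882

0.5882


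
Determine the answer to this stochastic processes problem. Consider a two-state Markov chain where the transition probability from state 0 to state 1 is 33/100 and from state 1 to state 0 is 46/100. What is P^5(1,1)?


Computing P^5 by matrix multiplication.
P = [[0.6700, 0.3300], [0.4600, 0.5400]]
After raising P to the power 5:
P^5(1,1) = 0.4180

0.4180


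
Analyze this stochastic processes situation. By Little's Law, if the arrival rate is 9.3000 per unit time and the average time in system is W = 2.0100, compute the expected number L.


Little's Law: L = lambda * W
= 9.3000 * 2.0100
= 18.6930

18.6930


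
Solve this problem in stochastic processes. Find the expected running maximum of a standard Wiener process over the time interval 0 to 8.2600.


E(max B(s)) = sqrt(2t/pi)
= sqrt(2*8.2600/pi)
= sqrt(5.2585)
= 2.2931

2.2931


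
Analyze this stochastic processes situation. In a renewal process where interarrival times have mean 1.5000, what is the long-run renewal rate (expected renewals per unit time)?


Long-run renewal rate = 1/E(X)
= 1/1.5000
= 0.6667

0.6667


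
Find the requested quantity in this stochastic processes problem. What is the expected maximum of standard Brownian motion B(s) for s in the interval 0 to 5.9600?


E(max B(s)) = sqrt(2t/pi)
= sqrt(2*5.9600/pi)
= sqrt(3.7943)
= 1.9479

1.9479


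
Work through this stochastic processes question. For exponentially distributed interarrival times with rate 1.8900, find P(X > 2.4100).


P(X > t) = exp(-lambda * t)
= exp(-1.8900 * 2.4100)
= exp(-4.5549) = 0.0105

0.0105


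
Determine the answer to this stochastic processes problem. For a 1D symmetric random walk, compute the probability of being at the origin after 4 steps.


P(S(4) = 0) = C(4,2) / 4^2
= 6 / 16
= 0.3750

0.3750


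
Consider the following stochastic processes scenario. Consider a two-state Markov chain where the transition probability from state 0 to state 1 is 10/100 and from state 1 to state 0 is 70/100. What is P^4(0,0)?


Computing P^4 by matrix multiplication.
P = [[0.9000, 0.1000], [0.7000, 0.3000]]
After raising P to the power 4:
P^4(0,0) = 0.8752

0.8752


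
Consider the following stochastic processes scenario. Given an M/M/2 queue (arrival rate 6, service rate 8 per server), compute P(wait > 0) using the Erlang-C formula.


a = lambda/mu = 0.7500
rho = a/c = 0.3750
Erlang-C formula applied:
C(c,a) = 0.2045

0.2045


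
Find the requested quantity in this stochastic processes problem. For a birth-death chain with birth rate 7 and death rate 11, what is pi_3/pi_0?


For birth-death process, pi_n/pi_0 = (lambda/mu)^n
= (7/11)^3
= 0.2577

0.2577


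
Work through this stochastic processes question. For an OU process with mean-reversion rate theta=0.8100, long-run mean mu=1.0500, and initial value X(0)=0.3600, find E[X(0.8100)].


E[X(t)] = mu + (X(0) - mu)*exp(-theta*t)
= 1.0500 + (0.3600 - 1.0500)*exp(-0.8100*0.8100)
= 1.0500 + -0.6900 * 0.5189
= 0.6920

0.6920


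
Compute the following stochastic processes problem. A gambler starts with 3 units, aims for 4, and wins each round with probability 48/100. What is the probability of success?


Gambler's ruin formula:
r = q/p = 0.5200/0.4800 = 1.0833
P(win) = (1 - r^i)/(1 - r^N)
= (1 - 1.0833^3)/(1 - 1.0833^4)
= 0.7192

0.7192


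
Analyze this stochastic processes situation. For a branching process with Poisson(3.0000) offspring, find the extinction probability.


Since mu = 3.0000 > 1, extinction prob q < 1.
Solve s = exp(mu*(s-1)) iteratively.
q = 0.0595

0.0595


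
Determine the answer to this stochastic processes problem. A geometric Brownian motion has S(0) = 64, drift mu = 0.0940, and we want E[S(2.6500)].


E[S(t)] = S(0) * exp(mu * t)
= 64 * exp(0.0940 * 2.6500)
= 64 * 1.2829
= 82.1037

82.1037


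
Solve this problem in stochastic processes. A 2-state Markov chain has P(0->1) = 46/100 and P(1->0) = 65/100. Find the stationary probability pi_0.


Stationary distribution: pi_0 = p10/(p01+p10), pi_1 = p01/(p01+p10)
p01 = 0.4600, p10 = 0.6500
pi_0 = 0.5856

0.5856


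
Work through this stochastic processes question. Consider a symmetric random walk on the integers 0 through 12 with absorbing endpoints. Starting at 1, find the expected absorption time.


For symmetric RW on 0,...,N with absorbing barriers, E(i) = i*(N-i)
E(1) = 1 * 11 = 11

11


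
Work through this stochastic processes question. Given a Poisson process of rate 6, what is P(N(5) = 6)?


P(N(t)=k) = (lambda*t)^k * exp(-lambda*t) / k!
lambda*t = 30
= 30^6 * exp(-30) / 6!
= 729000000 * 9.3576e-14 / 720
= 9.4746e-08

9.4746e-08


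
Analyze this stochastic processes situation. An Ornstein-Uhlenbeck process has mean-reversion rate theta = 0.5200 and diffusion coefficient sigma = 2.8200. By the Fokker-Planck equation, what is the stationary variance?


Stationary variance = sigma^2 / (2*theta)
= 2.8200^2 / (2*0.5200)
= 7.9524 / 1.0400
= 7.6465

7.6465


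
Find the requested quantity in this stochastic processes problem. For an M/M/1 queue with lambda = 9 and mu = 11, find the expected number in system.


rho = 9/11 = 0.8182
L = rho/(1-rho)
= 0.8182/0.1818
= 4.5000

4.5000


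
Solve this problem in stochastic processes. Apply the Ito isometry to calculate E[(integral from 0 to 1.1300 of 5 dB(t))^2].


By Ito isometry: E[(int f dB)^2] = int f^2 dt
= 5^2 * 1.1300
= 25 * 1.1300 = 28.2500

28.2500


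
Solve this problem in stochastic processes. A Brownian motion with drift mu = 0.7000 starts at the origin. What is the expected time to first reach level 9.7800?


Expected first passage time = a/mu
= 9.7800/0.7000
= 13.9714

13.9714


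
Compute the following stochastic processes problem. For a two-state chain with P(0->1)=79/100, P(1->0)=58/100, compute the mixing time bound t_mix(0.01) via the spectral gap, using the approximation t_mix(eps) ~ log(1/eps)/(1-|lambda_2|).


lambda_2 = |1 - p01 - p10| = |1 - 0.7900 - 0.5800| = 0.3700
t_mix ~ log(1/eps)/(1 - |lambda_2|)
= log(100)/(1 - 0.3700) = 4.6052/0.6300
= 7.3098

7.3098


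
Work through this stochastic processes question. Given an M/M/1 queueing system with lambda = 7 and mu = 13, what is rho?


rho = lambda/mu
= 7/13
= 0.5385

0.5385


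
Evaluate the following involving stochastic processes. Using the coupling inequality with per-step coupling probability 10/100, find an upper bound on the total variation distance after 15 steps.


TV distance bound <= (1-delta)^n
= (1 - 0.1000)^15
= 0.9000^15
= 0.2059

0.2059


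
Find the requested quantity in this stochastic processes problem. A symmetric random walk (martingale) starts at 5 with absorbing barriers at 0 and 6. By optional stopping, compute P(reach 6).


By optional stopping theorem: E(M at tau) = M(0) = 5
P(hit 6)*6 + P(hit 0)*0 = 5
P(hit 6) = (5 - 0)/(6 - 0) = 5/6 = 0.8333

0.8333


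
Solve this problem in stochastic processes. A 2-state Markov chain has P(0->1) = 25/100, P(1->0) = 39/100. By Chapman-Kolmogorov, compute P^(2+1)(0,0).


P^3 = P^2 * P^1
Computing via matrix multiplication of the transition matrix.
Entry (0,0) of P^3 = 0.6276

0.6276


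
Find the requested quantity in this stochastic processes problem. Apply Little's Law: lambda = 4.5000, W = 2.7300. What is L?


Little's Law: L = lambda * W
= 4.5000 * 2.7300
= 12.2850

12.2850


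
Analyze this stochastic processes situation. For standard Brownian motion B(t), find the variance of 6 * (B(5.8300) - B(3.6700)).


Var(alpha*(B(t)-B(s))) = alpha^2 * (t-s)
= 6^2 * (5.8300 - 3.6700)
= 36 * 2.1600
= 77.7600

77.7600


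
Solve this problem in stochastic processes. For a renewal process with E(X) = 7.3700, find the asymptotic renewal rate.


Long-run renewal rate = 1/E(X)
= 1/7.3700
= 0.1357

0.1357


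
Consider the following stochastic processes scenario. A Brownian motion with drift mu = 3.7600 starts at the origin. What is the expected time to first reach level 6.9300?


Expected first passage time = a/mu
= 6.9300/3.7600
= 1.8431

1.8431


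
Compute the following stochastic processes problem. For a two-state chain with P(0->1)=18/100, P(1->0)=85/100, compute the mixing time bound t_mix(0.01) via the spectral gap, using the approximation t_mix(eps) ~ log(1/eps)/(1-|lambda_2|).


lambda_2 = |1 - p01 - p10| = |1 - 0.1800 - 0.8500| = 0.0300
t_mix ~ log(1/eps)/(1 - |lambda_2|)
= log(100)/(1 - 0.0300) = 4.6052/0.9700
= 4.7476

4.7476


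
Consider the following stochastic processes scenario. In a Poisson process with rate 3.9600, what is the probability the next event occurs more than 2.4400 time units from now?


P(X > t) = exp(-lambda * t)
= exp(-3.9600 * 2.4400)
= exp(-9.6624) = 6.3632e-05

6.3632e-05


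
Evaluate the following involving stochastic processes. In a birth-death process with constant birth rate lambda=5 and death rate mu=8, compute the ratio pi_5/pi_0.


For birth-death process, pi_n/pi_0 = (lambda/mu)^n
= (5/8)^5
= 0.0954

0.0954


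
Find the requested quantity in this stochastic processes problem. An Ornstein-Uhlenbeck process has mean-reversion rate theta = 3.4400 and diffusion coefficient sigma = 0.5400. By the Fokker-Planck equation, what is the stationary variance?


Stationary variance = sigma^2 / (2*theta)
= 0.5400^2 / (2*3.4400)
= 0.2916 / 6.8800
= 0.0424

0.0424


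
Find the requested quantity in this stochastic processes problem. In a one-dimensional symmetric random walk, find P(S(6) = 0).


P(S(6) = 0) = C(6,3) / 4^3
= 20 / 64
= 0.3125

0.3125


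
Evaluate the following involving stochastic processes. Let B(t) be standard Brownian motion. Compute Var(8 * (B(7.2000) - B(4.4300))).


Var(alpha*(B(t)-B(s))) = alpha^2 * (t-s)
= 8^2 * (7.2000 - 4.4300)
= 64 * 2.7700
= 177.2800

177.2800


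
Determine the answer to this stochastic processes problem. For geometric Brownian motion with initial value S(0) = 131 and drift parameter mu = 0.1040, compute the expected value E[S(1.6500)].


E[S(t)] = S(0) * exp(mu * t)
= 131 * exp(0.1040 * 1.6500)
= 131 * 1.1872
= 155.5236

155.5236


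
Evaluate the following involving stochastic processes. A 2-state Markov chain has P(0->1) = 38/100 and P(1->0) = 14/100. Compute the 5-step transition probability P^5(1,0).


Computing P^5 by matrix multiplication.
P = [[0.6200, 0.3800], [0.1400, 0.8600]]
After raising P to the power 5:
P^5(1,0) = 0.2624

0.2624


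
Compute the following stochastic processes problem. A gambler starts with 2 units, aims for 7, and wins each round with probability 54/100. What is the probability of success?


Gambler's ruin formula:
r = q/p = 0.4600/0.5400 = 0.8519
P(win) = (1 - r^i)/(1 - r^N)
= (1 - 0.8519^2)/(1 - 0.8519^7)
= 0.4067

0.4067


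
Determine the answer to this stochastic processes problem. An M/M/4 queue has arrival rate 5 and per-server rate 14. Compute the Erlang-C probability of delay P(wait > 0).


a = lambda/mu = 0.3571
rho = a/c = 0.0893
Erlang-C formula applied:
C(c,a) = 5.2079e-04

5.2079e-04


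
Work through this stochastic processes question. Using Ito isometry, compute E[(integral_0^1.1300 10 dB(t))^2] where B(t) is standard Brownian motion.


By Ito isometry: E[(int f dB)^2] = int f^2 dt
= 10^2 * 1.1300
= 100 * 1.1300 = 113.0000

113.0000


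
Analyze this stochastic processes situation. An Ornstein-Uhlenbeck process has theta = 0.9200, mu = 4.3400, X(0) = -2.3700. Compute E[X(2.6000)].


E[X(t)] = mu + (X(0) - mu)*exp(-theta*t)
= 4.3400 + (-2.3700 - 4.3400)*exp(-0.9200*2.6000)
= 4.3400 + -6.7100 * 0.0914
= 3.7264

3.7264


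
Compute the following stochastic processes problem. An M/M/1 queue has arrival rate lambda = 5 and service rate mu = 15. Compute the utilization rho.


rho = lambda/mu
= 5/15
= 0.3333

0.3333


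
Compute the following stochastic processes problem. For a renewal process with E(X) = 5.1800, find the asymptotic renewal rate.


Long-run renewal rate = 1/E(X)
= 1/5.1800
= 0.1931

0.1931


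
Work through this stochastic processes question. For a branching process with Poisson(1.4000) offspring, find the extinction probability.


Since mu = 1.4000 > 1, extinction prob q < 1.
Solve s = exp(mu*(s-1)) iteratively.
q = 0.4890

0.4890


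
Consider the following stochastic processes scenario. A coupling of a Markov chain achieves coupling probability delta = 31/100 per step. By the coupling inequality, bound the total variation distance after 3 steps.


TV distance bound <= (1-delta)^n
= (1 - 0.3100)^3
= 0.6900^3
= 0.3285

0.3285


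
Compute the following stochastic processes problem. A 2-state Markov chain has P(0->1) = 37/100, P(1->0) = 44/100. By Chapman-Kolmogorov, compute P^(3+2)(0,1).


P^5 = P^3 * P^2
Computing via matrix multiplication of the transition matrix.
Entry (0,1) of P^5 = 0.4567

0.4567


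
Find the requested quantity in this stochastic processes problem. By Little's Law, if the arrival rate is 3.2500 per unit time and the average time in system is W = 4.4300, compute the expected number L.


Little's Law: L = lambda * W
= 3.2500 * 4.4300
= 14.3975

14.3975


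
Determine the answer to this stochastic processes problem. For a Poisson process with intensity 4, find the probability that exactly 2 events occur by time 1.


P(N(t)=k) = (lambda*t)^k * exp(-lambda*t) / k!
lambda*t = 4
= 4^2 * exp(-4) / 2!
= 16 * 0.0183 / 2
= 0.1465

0.1465


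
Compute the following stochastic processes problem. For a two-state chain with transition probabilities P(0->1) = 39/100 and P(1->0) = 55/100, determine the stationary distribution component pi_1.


Stationary distribution: pi_0 = p10/(p01+p10), pi_1 = p01/(p01+p10)
p01 = 0.3900, p10 = 0.5500
pi_1 = 0.4149

0.4149


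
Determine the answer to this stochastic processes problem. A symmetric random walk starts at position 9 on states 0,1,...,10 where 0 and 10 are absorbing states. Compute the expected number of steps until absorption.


For symmetric RW on 0,...,N with absorbing barriers, E(i) = i*(N-i)
E(9) = 9 * 1 = 9

9


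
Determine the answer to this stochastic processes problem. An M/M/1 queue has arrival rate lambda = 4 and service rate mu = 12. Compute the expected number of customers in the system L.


rho = 4/12 = 0.3333
L = rho/(1-rho)
= 0.3333/0.6667
= 0.5000

0.5000


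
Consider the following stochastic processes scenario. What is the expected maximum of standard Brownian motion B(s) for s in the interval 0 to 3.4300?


E(max B(s)) = sqrt(2t/pi)
= sqrt(2*3.4300/pi)
= sqrt(2.1836)
= 1.4777

1.4777


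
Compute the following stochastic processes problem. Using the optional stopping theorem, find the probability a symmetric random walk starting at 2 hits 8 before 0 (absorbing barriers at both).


By optional stopping theorem: E(M at tau) = M(0) = 2
P(hit 8)*8 + P(hit 0)*0 = 2
P(hit 8) = (2 - 0)/(8 - 0) = 1/4 = 0.2500

0.2500


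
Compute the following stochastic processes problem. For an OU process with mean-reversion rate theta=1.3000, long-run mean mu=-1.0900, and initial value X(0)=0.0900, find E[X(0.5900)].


E[X(t)] = mu + (X(0) - mu)*exp(-theta*t)
= -1.0900 + (0.0900 - -1.0900)*exp(-1.3000*0.5900)
= -1.0900 + 1.1800 * 0.4644
= -0.5420

-0.5420


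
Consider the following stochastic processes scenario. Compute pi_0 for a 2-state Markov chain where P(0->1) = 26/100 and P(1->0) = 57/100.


Stationary distribution: pi_0 = p10/(p01+p10), pi_1 = p01/(p01+p10)
p01 = 0.2600, p10 = 0.5700
pi_0 = 0.6867

0.6867


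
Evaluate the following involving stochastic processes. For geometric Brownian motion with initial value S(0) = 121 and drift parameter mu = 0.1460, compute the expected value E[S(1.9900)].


E[S(t)] = S(0) * exp(mu * t)
= 121 * exp(0.1460 * 1.9900)
= 121 * 1.3371
= 161.7951

161.7951


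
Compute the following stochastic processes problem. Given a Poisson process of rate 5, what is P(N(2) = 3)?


P(N(t)=k) = (lambda*t)^k * exp(-lambda*t) / k!
lambda*t = 10
= 10^3 * exp(-10) / 3!
= 1000 * 4.5400e-05 / 6
= 0.0076

0.0076


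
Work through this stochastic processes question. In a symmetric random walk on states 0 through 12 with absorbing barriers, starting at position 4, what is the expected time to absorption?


For symmetric RW on 0,...,N with absorbing barriers, E(i) = i*(N-i)
E(4) = 4 * 8 = 32

32


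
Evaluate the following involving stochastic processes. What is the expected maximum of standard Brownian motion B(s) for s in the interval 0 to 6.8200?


E(max B(s)) = sqrt(2t/pi)
= sqrt(2*6.8200/pi)
= sqrt(4.3417)
= 2.0837

2.0837


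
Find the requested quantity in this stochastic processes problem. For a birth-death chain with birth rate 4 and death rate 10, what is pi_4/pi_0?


For birth-death process, pi_n/pi_0 = (lambda/mu)^n
= (4/10)^4
= 0.0256

0.0256


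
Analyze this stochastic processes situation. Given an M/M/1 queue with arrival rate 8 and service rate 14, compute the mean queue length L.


rho = 8/14 = 0.5714
L = rho/(1-rho)
= 0.5714/0.4286
= 1.3333

1.3333


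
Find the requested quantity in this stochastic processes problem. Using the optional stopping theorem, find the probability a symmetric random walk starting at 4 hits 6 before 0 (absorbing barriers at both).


By optional stopping theorem: E(M at tau) = M(0) = 4
P(hit 6)*6 + P(hit 0)*0 = 4
P(hit 6) = (4 - 0)/(6 - 0) = 2/3 = 0.6667

0.6667


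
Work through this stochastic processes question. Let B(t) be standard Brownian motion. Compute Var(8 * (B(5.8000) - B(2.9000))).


Var(alpha*(B(t)-B(s))) = alpha^2 * (t-s)
= 8^2 * (5.8000 - 2.9000)
= 64 * 2.9000
= 185.6000

185.6000


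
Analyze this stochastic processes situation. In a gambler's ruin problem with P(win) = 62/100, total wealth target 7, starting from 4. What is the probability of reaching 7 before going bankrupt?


Gambler's ruin formula:
r = q/p = 0.3800/0.6200 = 0.6129
P(win) = (1 - r^i)/(1 - r^N)
= (1 - 0.6129^4)/(1 - 0.6129^7)
= 0.8877

0.8877


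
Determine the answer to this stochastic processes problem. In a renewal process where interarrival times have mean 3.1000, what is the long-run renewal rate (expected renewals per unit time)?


Long-run renewal rate = 1/E(X)
= 1/3.1000
= 0.3226

0.3226


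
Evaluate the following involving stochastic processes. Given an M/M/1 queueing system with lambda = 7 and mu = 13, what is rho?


rho = lambda/mu
= 7/13
= 0.5385

0.5385


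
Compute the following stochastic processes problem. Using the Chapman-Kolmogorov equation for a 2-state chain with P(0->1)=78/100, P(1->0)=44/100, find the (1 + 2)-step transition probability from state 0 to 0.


P^3 = P^1 * P^2
Computing via matrix multiplication of the transition matrix.
Entry (0,0) of P^3 = 0.3538

0.3538


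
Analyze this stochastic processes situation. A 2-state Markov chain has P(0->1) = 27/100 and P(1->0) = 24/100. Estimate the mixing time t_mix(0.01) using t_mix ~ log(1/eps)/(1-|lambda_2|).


lambda_2 = |1 - p01 - p10| = |1 - 0.2700 - 0.2400| = 0.4900
t_mix ~ log(1/eps)/(1 - |lambda_2|)
= log(100)/(1 - 0.4900) = 4.6052/0.5100
= 9.0297

9.0297


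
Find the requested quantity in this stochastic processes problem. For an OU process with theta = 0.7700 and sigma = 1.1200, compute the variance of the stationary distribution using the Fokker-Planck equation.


Stationary variance = sigma^2 / (2*theta)
= 1.1200^2 / (2*0.7700)
= 1.2544 / 1.5400
= 0.8145

0.8145


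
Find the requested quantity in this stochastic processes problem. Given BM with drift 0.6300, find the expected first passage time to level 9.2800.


Expected first passage time = a/mu
= 9.2800/0.6300
= 14.7302

14.7302


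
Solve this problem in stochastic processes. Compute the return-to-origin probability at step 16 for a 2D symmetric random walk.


P = C(16,8)^2 / 4^16
= 12870^2 / 4294967296
= 165636900 / 4294967296
= 0.0386

0.0386


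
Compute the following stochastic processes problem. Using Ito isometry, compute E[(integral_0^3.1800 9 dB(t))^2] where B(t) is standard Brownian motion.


By Ito isometry: E[(int f dB)^2] = int f^2 dt
= 9^2 * 3.1800
= 81 * 3.1800 = 257.5800

257.5800


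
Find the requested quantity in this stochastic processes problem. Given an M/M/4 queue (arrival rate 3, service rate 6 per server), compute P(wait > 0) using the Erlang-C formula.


a = lambda/mu = 0.5000
rho = a/c = 0.1250
Erlang-C formula applied:
C(c,a) = 0.0018

0.0018


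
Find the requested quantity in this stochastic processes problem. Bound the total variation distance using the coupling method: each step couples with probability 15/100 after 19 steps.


TV distance bound <= (1-delta)^n
= (1 - 0.1500)^19
= 0.8500^19
= 0.0456

0.0456


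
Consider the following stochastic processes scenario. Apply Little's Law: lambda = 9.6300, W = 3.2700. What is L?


Little's Law: L = lambda * W
= 9.6300 * 3.2700
= 31.4901

31.4901


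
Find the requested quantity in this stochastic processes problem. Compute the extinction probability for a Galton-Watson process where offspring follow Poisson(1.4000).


Since mu = 1.4000 > 1, extinction prob q < 1.
Solve s = exp(mu*(s-1)) iteratively.
q = 0.4890

0.4890


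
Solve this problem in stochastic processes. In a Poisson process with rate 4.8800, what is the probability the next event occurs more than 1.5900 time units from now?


P(X > t) = exp(-lambda * t)
= exp(-4.8800 * 1.5900)
= exp(-7.7592) = 4.2680e-04

4.2680e-04


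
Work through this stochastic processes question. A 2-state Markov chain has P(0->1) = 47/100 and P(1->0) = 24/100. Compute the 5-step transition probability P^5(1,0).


Computing P^5 by matrix multiplication.
P = [[0.5300, 0.4700], [0.2400, 0.7600]]
After raising P to the power 5:
P^5(1,0) = 0.3373

0.3373


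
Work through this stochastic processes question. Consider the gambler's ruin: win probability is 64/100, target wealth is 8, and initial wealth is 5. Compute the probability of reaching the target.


Gambler's ruin formula:
r = q/p = 0.3600/0.6400 = 0.5625
P(win) = (1 - r^i)/(1 - r^N)
= (1 - 0.5625^5)/(1 - 0.5625^8)
= 0.9532

0.9532


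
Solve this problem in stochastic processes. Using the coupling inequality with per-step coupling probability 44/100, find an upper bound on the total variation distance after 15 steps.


TV distance bound <= (1-delta)^n
= (1 - 0.4400)^15
= 0.5600^15
= 1.6704e-04

1.6704e-04


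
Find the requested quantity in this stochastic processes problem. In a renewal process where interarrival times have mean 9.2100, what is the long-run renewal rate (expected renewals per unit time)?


Long-run renewal rate = 1/E(X)
= 1/9.2100
= 0.1086

0.1086


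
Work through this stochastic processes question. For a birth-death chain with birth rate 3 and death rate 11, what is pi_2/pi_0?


For birth-death process, pi_n/pi_0 = (lambda/mu)^n
= (3/11)^2
= 0.0744

0.0744
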